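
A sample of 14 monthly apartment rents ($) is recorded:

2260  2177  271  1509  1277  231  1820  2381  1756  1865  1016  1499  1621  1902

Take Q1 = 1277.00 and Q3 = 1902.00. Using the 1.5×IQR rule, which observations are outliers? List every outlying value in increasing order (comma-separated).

231, 271

IQR = Q3 − Q1 = 1902.00 − 1277.00 = 625.00.
Lower fence = Q1 − 1.5·IQR = 1277.00 − 937.50 = 339.50.
Upper fence = Q3 + 1.5·IQR = 1902.00 + 937.50 = 2839.50.
231 < 339.50 → outlier.
271 < 339.50 → outlier.
All remaining values lie within [339.50, 2839.50].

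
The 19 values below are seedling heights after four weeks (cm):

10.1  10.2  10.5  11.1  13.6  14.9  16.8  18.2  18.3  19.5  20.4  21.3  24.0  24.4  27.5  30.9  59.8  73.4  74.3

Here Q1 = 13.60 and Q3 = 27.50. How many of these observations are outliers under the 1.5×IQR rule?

3

IQR = 13.90; fences at 13.60 − 20.85 = -7.25 and 27.50 + 20.85 = 48.35.
Outside the cutoffs: 59.8, 73.4, 74.3.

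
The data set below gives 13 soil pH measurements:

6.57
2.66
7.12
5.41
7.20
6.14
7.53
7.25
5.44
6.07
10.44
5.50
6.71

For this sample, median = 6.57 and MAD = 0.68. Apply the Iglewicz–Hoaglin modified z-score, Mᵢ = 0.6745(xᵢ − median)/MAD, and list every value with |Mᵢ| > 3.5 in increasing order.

2.66, 10.44

|Mᵢ| > 3.5 ⇔ |xᵢ − 6.57| > 3.5·0.68/0.6745 = 3.53.
So outliers lie outside [3.04, 10.10].
2.66: M = -3.88 → outlier.
10.44: M = 3.84 → outlier.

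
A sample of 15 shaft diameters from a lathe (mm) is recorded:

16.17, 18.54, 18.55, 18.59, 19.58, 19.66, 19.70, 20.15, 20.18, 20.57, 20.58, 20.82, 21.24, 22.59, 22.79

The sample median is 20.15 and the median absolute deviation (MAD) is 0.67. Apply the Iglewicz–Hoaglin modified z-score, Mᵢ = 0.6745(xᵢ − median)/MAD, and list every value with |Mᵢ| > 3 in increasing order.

16.17

|Mᵢ| > 3 ⇔ |xᵢ − 20.15| > 3·0.67/0.6745 = 2.98.
So outliers lie outside [17.17, 23.13].
16.17: M = -4.01 → outlier.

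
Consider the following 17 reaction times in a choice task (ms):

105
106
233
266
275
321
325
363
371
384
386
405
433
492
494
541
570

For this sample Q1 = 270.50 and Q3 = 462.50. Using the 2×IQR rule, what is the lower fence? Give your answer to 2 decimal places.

-113.50

IQR = Q3 − Q1 = 462.50 − 270.50 = 192.00.
Lower fence = Q1 − 2·IQR = 270.50 − 384.00 = -113.50.
Upper fence = Q3 + 2·IQR = 462.50 + 384.00 = 846.50.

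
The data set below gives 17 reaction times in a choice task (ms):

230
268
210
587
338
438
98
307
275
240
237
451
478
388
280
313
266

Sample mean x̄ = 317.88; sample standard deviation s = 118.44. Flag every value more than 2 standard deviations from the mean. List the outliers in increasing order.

Cutoffs at x̄ ± 2s: 317.88 ± 2·118.44 = [81.00, 554.76].
587: z = 2.27, |z| > 2 → outlier.
Every other value lies within [81.00, 554.76].

587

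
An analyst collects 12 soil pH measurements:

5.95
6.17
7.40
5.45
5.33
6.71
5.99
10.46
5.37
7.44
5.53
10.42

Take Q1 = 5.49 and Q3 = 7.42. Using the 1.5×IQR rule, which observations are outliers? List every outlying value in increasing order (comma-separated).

10.42, 10.46

IQR = Q3 − Q1 = 7.42 − 5.49 = 1.93.
Lower fence = Q1 − 1.5·IQR = 5.49 − 2.895 = 2.595.
Upper fence = Q3 + 1.5·IQR = 7.42 + 2.895 = 10.315.
10.42 > 10.315 → outlier.
10.46 > 10.315 → outlier.
All remaining values lie within [2.595, 10.315].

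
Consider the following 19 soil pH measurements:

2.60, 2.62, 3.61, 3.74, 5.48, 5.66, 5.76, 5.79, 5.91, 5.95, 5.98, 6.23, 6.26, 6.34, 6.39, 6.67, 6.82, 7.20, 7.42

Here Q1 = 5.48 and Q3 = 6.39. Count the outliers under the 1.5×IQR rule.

4

IQR = 0.91; fences at 5.48 − 1.365 = 4.115 and 6.39 + 1.365 = 7.755.
Outside the cutoffs: 2.60, 2.62, 3.61, 3.74.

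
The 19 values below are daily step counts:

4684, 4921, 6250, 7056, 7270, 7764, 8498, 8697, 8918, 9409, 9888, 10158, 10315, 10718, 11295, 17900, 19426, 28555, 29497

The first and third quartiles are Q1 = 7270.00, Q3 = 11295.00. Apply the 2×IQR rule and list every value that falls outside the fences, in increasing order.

19426, 28555, 29497

IQR = Q3 − Q1 = 11295.00 − 7270.00 = 4025.00.
Lower fence = Q1 − 2·IQR = 7270.00 − 8050.00 = -780.00.
Upper fence = Q3 + 2·IQR = 11295.00 + 8050.00 = 19345.00.
19426 > 19345.00 → outlier.
28555 > 19345.00 → outlier.
29497 > 19345.00 → outlier.
All remaining values lie within [-780.00, 19345.00].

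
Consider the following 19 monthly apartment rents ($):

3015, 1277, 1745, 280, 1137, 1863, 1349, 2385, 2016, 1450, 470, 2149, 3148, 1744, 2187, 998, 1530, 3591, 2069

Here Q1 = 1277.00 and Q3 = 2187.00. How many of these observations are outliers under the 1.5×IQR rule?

IQR = 910.00; fences at 1277.00 − 1365.00 = -88.00 and 2187.00 + 1365.00 = 3552.00.
Outside the cutoffs: 3591.

1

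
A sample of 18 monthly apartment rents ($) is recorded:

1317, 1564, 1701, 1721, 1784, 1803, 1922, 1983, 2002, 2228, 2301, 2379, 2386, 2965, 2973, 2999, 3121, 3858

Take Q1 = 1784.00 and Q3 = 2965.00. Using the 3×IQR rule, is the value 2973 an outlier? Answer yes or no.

IQR = Q3 − Q1 = 2965.00 − 1784.00 = 1181.00.
Lower fence = Q1 − 3·IQR = 1784.00 − 3543.00 = -1759.00.
Upper fence = Q3 + 3·IQR = 2965.00 + 3543.00 = 6508.00.
2973 lies within [-1759.00, 6508.00].

no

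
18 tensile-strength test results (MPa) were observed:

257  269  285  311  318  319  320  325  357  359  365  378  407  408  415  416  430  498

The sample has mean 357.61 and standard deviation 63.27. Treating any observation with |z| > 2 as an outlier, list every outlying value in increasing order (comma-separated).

498

Cutoffs at x̄ ± 2s: 357.61 ± 2·63.27 = [231.07, 484.15].
498: z = 2.22, |z| > 2 → outlier.
Every other value lies within [231.07, 484.15].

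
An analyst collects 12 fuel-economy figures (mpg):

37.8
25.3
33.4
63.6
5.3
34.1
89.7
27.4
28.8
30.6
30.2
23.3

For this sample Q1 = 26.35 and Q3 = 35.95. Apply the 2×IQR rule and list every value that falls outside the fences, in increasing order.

IQR = Q3 − Q1 = 35.95 − 26.35 = 9.60.
Lower fence = Q1 − 2·IQR = 26.35 − 19.20 = 7.15.
Upper fence = Q3 + 2·IQR = 35.95 + 19.20 = 55.15.
5.3 < 7.15 → outlier.
63.6 > 55.15 → outlier.
89.7 > 55.15 → outlier.
All remaining values lie within [7.15, 55.15].

5.3, 63.6, 89.7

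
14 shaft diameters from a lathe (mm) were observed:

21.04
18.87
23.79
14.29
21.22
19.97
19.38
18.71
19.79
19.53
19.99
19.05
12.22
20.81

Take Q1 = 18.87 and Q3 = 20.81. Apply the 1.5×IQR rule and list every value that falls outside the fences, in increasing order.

12.22, 14.29, 23.79

IQR = Q3 − Q1 = 20.81 − 18.87 = 1.94.
Lower fence = Q1 − 1.5·IQR = 18.87 − 2.91 = 15.96.
Upper fence = Q3 + 1.5·IQR = 20.81 + 2.91 = 23.72.
12.22 < 15.96 → outlier.
14.29 < 15.96 → outlier.
23.79 > 23.72 → outlier.
All remaining values lie within [15.96, 23.72].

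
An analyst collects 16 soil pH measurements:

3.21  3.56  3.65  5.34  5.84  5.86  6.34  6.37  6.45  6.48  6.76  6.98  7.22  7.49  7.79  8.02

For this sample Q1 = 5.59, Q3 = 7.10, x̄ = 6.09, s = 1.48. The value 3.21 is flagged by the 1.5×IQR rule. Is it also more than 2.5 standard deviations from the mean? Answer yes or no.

no

z = (3.21 − 6.09) / 1.48 = -1.95.
|z| = 1.95 ≤ 2.5.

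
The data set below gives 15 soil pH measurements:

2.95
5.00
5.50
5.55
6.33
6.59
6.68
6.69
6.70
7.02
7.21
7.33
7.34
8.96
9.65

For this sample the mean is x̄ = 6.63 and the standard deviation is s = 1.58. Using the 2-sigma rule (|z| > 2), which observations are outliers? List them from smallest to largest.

Cutoffs at x̄ ± 2s: 6.63 ± 2·1.58 = [3.47, 9.79].
2.95: z = -2.33, |z| > 2 → outlier.
Every other value lies within [3.47, 9.79].

2.95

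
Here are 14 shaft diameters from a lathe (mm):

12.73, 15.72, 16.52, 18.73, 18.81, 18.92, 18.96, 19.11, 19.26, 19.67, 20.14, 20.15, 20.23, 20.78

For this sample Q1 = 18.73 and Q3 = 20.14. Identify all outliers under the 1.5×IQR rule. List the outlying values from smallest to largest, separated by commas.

IQR = Q3 − Q1 = 20.14 − 18.73 = 1.41.
Lower fence = Q1 − 1.5·IQR = 18.73 − 2.115 = 16.615.
Upper fence = Q3 + 1.5·IQR = 20.14 + 2.115 = 22.255.
12.73 < 16.615 → outlier.
15.72 < 16.615 → outlier.
16.52 < 16.615 → outlier.
All remaining values lie within [16.615, 22.255].

12.73, 15.72, 16.52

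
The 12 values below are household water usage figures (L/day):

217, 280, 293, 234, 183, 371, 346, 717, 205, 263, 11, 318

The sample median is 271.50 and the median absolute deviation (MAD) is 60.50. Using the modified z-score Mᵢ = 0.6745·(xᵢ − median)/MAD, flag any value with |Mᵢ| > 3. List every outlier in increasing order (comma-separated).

|Mᵢ| > 3 ⇔ |xᵢ − 271.50| > 3·60.50/0.6745 = 269.09.
So outliers lie outside [2.41, 540.59].
717: M = 4.97 → outlier.

717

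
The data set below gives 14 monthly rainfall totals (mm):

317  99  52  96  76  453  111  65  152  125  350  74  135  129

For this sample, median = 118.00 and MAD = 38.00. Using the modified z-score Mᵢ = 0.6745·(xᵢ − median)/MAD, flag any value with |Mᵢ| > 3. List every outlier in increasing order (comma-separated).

317, 350, 453

|Mᵢ| > 3 ⇔ |xᵢ − 118.00| > 3·38.00/0.6745 = 169.01.
So outliers lie outside [-51.01, 287.01].
317: M = 3.53 → outlier.
350: M = 4.12 → outlier.
453: M = 5.95 → outlier.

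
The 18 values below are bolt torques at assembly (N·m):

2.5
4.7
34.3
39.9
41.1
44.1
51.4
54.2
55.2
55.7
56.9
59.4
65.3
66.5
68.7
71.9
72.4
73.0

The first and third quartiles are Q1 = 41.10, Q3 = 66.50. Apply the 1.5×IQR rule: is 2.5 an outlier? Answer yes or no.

IQR = Q3 − Q1 = 66.50 − 41.10 = 25.40.
Lower fence = Q1 − 1.5·IQR = 41.10 − 38.10 = 3.00.
Upper fence = Q3 + 1.5·IQR = 66.50 + 38.10 = 104.60.
2.5 lies below the lower fence.

yes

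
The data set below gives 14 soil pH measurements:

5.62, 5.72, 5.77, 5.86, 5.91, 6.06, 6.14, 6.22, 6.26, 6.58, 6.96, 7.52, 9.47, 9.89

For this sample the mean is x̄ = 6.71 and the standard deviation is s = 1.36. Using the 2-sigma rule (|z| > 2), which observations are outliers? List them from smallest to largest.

Cutoffs at x̄ ± 2s: 6.71 ± 2·1.36 = [3.99, 9.43].
9.47: z = 2.03, |z| > 2 → outlier.
9.89: z = 2.34, |z| > 2 → outlier.
Every other value lies within [3.99, 9.43].

9.47, 9.89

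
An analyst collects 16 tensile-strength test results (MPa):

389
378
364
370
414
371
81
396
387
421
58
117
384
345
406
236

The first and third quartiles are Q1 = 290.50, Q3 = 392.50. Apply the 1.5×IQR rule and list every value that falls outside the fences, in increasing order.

58, 81, 117

IQR = Q3 − Q1 = 392.50 − 290.50 = 102.00.
Lower fence = Q1 − 1.5·IQR = 290.50 − 153.00 = 137.50.
Upper fence = Q3 + 1.5·IQR = 392.50 + 153.00 = 545.50.
58 < 137.50 → outlier.
81 < 137.50 → outlier.
117 < 137.50 → outlier.
All remaining values lie within [137.50, 545.50].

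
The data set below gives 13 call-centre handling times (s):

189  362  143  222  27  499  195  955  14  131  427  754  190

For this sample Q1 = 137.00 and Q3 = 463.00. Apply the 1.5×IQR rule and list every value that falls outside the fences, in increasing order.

955

IQR = Q3 − Q1 = 463.00 − 137.00 = 326.00.
Lower fence = Q1 − 1.5·IQR = 137.00 − 489.00 = -352.00.
Upper fence = Q3 + 1.5·IQR = 463.00 + 489.00 = 952.00.
955 > 952.00 → outlier.
All remaining values lie within [-352.00, 952.00].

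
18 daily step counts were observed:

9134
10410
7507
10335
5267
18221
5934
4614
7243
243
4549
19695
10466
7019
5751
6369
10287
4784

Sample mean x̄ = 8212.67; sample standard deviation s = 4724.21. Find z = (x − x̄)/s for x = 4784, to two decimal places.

-0.73

z = (4784 − 8212.67) / 4724.21 = -0.73.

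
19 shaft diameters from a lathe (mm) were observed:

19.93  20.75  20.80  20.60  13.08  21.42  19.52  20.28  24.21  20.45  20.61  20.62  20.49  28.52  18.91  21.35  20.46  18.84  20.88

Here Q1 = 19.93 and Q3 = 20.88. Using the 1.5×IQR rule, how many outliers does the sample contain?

3

IQR = 0.95; fences at 19.93 − 1.425 = 18.505 and 20.88 + 1.425 = 22.305.
Outside the cutoffs: 13.08, 24.21, 28.52.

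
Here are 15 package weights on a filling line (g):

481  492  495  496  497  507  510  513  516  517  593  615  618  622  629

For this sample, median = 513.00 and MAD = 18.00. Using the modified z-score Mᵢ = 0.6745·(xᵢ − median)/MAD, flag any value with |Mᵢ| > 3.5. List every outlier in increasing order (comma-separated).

615, 618, 622, 629

|Mᵢ| > 3.5 ⇔ |xᵢ − 513.00| > 3.5·18.00/0.6745 = 93.40.
So outliers lie outside [419.60, 606.40].
615: M = 3.82 → outlier.
618: M = 3.93 → outlier.
622: M = 4.08 → outlier.
629: M = 4.35 → outlier.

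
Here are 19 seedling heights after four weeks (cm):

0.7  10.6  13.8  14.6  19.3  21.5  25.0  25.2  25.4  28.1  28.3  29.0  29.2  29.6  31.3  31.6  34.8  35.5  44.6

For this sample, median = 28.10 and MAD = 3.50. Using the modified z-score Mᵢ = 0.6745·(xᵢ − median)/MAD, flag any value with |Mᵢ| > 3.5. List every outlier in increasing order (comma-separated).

|Mᵢ| > 3.5 ⇔ |xᵢ − 28.10| > 3.5·3.50/0.6745 = 18.16.
So outliers lie outside [9.94, 46.26].
0.7: M = -5.28 → outlier.

0.7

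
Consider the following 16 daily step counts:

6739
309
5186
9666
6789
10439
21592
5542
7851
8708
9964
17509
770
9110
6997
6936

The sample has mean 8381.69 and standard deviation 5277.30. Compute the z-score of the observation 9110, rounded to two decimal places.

0.14

z = (9110 − 8381.69) / 5277.30 = 0.14.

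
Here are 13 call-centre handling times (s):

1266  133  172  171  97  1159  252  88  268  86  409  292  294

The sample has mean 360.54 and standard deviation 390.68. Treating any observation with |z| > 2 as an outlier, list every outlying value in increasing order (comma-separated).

Cutoffs at x̄ ± 2s: 360.54 ± 2·390.68 = [-420.82, 1141.90].
1159: z = 2.04, |z| > 2 → outlier.
1266: z = 2.32, |z| > 2 → outlier.
Every other value lies within [-420.82, 1141.90].

1159, 1266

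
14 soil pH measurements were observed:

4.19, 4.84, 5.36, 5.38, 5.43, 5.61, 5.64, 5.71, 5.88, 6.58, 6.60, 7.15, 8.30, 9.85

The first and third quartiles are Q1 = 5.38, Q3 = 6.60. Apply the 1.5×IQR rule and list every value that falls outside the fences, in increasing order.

IQR = Q3 − Q1 = 6.60 − 5.38 = 1.22.
Lower fence = Q1 − 1.5·IQR = 5.38 − 1.83 = 3.55.
Upper fence = Q3 + 1.5·IQR = 6.60 + 1.83 = 8.43.
9.85 > 8.43 → outlier.
All remaining values lie within [3.55, 8.43].

9.85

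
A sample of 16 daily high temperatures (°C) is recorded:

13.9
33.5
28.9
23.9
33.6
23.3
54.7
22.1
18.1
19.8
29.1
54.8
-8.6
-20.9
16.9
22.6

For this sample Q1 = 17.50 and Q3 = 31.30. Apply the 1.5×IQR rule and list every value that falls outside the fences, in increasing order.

-20.9, -8.6, 54.7, 54.8

IQR = Q3 − Q1 = 31.30 − 17.50 = 13.80.
Lower fence = Q1 − 1.5·IQR = 17.50 − 20.70 = -3.20.
Upper fence = Q3 + 1.5·IQR = 31.30 + 20.70 = 52.00.
-20.9 < -3.20 → outlier.
-8.6 < -3.20 → outlier.
54.7 > 52.00 → outlier.
54.8 > 52.00 → outlier.
All remaining values lie within [-3.20, 52.00].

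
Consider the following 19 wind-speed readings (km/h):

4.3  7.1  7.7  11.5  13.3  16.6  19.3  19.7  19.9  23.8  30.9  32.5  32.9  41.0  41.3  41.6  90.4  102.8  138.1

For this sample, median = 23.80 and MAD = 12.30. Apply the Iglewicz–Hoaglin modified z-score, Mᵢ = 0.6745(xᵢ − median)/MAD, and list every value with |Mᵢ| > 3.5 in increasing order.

90.4, 102.8, 138.1

|Mᵢ| > 3.5 ⇔ |xᵢ − 23.80| > 3.5·12.30/0.6745 = 63.83.
So outliers lie outside [-40.03, 87.63].
90.4: M = 3.65 → outlier.
102.8: M = 4.33 → outlier.
138.1: M = 6.27 → outlier.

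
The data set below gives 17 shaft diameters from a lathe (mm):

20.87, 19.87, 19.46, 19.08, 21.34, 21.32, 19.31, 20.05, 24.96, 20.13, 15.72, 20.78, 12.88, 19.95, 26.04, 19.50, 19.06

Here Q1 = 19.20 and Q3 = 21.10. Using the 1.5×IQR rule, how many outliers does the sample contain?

IQR = 1.90; fences at 19.20 − 2.85 = 16.35 and 21.10 + 2.85 = 23.95.
Outside the cutoffs: 12.88, 15.72, 24.96, 26.04.

4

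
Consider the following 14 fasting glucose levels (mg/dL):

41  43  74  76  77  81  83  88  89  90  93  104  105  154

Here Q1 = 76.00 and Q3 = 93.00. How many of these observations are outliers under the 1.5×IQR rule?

IQR = 17.00; fences at 76.00 − 25.50 = 50.50 and 93.00 + 25.50 = 118.50.
Outside the cutoffs: 41, 43, 154.

3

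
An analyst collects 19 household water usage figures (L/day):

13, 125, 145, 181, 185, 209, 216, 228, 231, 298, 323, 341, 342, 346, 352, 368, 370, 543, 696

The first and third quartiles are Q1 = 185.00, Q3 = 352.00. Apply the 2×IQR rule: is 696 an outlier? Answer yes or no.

yes

IQR = Q3 − Q1 = 352.00 − 185.00 = 167.00.
Lower fence = Q1 − 2·IQR = 185.00 − 334.00 = -149.00.
Upper fence = Q3 + 2·IQR = 352.00 + 334.00 = 686.00.
696 lies above the upper fence.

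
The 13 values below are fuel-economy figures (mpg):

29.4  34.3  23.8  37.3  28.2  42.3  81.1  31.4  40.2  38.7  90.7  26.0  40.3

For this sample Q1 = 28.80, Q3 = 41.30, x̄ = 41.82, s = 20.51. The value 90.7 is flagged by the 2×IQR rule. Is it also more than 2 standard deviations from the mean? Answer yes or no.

z = (90.7 − 41.82) / 20.51 = 2.38.
|z| = 2.38 > 2.

yes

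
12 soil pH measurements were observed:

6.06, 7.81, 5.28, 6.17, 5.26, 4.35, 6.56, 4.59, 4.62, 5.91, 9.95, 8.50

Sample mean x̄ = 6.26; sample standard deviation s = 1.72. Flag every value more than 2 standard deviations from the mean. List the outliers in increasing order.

9.95

Cutoffs at x̄ ± 2s: 6.26 ± 2·1.72 = [2.82, 9.70].
9.95: z = 2.15, |z| > 2 → outlier.
Every other value lies within [2.82, 9.70].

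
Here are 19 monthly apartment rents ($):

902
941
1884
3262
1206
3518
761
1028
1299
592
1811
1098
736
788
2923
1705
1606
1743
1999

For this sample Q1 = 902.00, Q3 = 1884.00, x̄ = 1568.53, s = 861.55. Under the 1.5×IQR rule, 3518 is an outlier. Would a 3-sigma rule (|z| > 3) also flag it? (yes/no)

no

z = (3518 − 1568.53) / 861.55 = 2.26.
|z| = 2.26 ≤ 3.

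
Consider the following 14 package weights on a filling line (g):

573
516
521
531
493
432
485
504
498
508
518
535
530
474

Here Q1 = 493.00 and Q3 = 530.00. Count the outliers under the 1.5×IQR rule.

1

IQR = 37.00; fences at 493.00 − 55.50 = 437.50 and 530.00 + 55.50 = 585.50.
Outside the cutoffs: 432.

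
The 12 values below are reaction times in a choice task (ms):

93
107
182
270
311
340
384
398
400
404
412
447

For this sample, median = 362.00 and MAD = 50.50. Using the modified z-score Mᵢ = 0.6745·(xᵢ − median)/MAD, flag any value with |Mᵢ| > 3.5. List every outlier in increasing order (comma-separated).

93

|Mᵢ| > 3.5 ⇔ |xᵢ − 362.00| > 3.5·50.50/0.6745 = 262.05.
So outliers lie outside [99.95, 624.05].
93: M = -3.59 → outlier.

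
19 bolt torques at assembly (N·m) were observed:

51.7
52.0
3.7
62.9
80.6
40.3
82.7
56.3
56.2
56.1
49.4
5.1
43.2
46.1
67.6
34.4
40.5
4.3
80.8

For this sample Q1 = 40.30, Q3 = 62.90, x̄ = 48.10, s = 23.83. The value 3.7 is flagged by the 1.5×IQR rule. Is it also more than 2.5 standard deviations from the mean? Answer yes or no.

z = (3.7 − 48.10) / 23.83 = -1.86.
|z| = 1.86 ≤ 2.5.

no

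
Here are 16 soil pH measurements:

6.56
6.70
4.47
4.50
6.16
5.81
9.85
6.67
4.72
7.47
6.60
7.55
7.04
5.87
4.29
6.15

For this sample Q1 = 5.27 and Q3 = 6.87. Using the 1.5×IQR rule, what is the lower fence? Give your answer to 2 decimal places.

IQR = Q3 − Q1 = 6.87 − 5.27 = 1.60.
Lower fence = Q1 − 1.5·IQR = 5.27 − 2.40 = 2.87.
Upper fence = Q3 + 1.5·IQR = 6.87 + 2.40 = 9.27.

2.87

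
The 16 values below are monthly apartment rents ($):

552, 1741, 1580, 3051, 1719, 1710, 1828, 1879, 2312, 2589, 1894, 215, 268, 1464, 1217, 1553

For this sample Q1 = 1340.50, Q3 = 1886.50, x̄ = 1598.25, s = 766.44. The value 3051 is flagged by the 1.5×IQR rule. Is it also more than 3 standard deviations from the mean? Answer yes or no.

no

z = (3051 − 1598.25) / 766.44 = 1.90.
|z| = 1.90 ≤ 3.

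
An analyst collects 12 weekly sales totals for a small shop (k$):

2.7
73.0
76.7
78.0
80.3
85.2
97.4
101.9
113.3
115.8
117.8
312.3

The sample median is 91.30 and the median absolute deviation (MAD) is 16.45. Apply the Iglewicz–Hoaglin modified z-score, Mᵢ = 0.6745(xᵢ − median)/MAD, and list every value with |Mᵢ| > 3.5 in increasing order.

2.7, 312.3

|Mᵢ| > 3.5 ⇔ |xᵢ − 91.30| > 3.5·16.45/0.6745 = 85.36.
So outliers lie outside [5.94, 176.66].
2.7: M = -3.63 → outlier.
312.3: M = 9.06 → outlier.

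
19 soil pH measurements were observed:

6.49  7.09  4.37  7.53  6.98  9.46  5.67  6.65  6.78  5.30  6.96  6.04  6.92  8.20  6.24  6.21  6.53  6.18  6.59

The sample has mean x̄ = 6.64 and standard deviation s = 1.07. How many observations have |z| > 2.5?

1

Cutoffs: x̄ ± 2.5s = [3.965, 9.315].
Outside the cutoffs: 9.46.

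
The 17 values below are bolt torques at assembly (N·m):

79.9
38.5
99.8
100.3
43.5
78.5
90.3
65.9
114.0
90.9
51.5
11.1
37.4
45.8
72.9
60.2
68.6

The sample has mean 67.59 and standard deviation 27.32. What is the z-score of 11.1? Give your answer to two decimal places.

-2.07

z = (11.1 − 67.59) / 27.32 = -2.07.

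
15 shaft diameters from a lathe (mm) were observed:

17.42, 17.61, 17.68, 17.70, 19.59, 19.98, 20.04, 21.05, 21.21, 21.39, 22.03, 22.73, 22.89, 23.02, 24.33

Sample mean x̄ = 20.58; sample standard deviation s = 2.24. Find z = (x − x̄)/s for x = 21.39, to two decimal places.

0.36

z = (21.39 − 20.58) / 2.24 = 0.36.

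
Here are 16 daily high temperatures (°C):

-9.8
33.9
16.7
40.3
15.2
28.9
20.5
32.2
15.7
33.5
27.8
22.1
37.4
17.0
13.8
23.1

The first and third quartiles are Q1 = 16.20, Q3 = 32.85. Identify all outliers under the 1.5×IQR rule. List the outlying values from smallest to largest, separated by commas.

IQR = Q3 − Q1 = 32.85 − 16.20 = 16.65.
Lower fence = Q1 − 1.5·IQR = 16.20 − 24.975 = -8.775.
Upper fence = Q3 + 1.5·IQR = 32.85 + 24.975 = 57.825.
-9.8 < -8.775 → outlier.
All remaining values lie within [-8.775, 57.825].

-9.8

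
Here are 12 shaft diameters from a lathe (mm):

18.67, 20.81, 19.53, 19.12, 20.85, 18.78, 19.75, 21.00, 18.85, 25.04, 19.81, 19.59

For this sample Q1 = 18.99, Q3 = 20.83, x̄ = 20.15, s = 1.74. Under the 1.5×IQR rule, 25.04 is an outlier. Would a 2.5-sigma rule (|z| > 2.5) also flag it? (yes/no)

z = (25.04 − 20.15) / 1.74 = 2.81.
|z| = 2.81 > 2.5.

yes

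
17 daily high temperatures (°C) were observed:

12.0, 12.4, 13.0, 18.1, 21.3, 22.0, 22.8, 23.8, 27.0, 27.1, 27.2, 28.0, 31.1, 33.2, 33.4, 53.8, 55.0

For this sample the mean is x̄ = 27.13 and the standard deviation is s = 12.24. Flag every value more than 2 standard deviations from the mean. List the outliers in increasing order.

Cutoffs at x̄ ± 2s: 27.13 ± 2·12.24 = [2.65, 51.61].
53.8: z = 2.18, |z| > 2 → outlier.
55.0: z = 2.28, |z| > 2 → outlier.
Every other value lies within [2.65, 51.61].

53.8, 55.0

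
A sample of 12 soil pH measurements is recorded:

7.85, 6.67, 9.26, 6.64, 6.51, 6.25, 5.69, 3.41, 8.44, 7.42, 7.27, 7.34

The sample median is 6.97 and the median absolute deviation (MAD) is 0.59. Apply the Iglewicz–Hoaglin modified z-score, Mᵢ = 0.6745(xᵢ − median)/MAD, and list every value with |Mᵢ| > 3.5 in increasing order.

|Mᵢ| > 3.5 ⇔ |xᵢ − 6.97| > 3.5·0.59/0.6745 = 3.06.
So outliers lie outside [3.91, 10.03].
3.41: M = -4.07 → outlier.

3.41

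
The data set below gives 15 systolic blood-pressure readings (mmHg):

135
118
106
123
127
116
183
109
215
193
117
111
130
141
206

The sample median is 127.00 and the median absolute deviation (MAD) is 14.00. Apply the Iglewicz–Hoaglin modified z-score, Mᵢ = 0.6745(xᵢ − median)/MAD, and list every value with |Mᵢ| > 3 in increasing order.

|Mᵢ| > 3 ⇔ |xᵢ − 127.00| > 3·14.00/0.6745 = 62.27.
So outliers lie outside [64.73, 189.27].
193: M = 3.18 → outlier.
206: M = 3.81 → outlier.
215: M = 4.24 → outlier.

193, 206, 215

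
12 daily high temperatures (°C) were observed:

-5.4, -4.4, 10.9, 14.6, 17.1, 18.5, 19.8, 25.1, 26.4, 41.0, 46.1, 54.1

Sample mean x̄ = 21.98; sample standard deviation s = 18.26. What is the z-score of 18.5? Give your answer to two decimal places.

z = (18.5 − 21.98) / 18.26 = -0.19.

-0.19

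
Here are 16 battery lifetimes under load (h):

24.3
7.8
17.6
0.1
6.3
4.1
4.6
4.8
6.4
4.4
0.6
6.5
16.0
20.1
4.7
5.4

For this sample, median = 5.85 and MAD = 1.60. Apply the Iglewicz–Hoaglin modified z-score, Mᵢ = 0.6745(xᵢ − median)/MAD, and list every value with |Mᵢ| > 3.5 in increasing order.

16.0, 17.6, 20.1, 24.3

|Mᵢ| > 3.5 ⇔ |xᵢ − 5.85| > 3.5·1.60/0.6745 = 8.30.
So outliers lie outside [-2.45, 14.15].
16.0: M = 4.28 → outlier.
17.6: M = 4.95 → outlier.
20.1: M = 6.01 → outlier.
24.3: M = 7.78 → outlier.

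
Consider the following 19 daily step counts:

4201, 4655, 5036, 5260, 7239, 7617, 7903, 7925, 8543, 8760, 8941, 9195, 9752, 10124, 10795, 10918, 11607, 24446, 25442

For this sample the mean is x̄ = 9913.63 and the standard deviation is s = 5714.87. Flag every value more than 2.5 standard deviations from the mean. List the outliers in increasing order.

Cutoffs at x̄ ± 2.5s: 9913.63 ± 2.5·5714.87 = [-4373.545, 24200.805].
24446: z = 2.54, |z| > 2.5 → outlier.
25442: z = 2.72, |z| > 2.5 → outlier.
Every other value lies within [-4373.545, 24200.805].

24446, 25442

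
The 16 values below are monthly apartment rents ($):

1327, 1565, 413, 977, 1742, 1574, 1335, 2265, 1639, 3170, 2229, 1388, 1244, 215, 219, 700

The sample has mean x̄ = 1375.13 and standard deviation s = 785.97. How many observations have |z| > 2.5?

Cutoffs: x̄ ± 2.5s = [-589.795, 3340.055].
Every value lies within the cutoffs.

0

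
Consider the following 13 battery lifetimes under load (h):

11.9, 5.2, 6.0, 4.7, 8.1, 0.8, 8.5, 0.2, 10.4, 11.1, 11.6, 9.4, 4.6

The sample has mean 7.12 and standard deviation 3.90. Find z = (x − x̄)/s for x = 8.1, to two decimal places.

z = (8.1 − 7.12) / 3.90 = 0.25.

0.25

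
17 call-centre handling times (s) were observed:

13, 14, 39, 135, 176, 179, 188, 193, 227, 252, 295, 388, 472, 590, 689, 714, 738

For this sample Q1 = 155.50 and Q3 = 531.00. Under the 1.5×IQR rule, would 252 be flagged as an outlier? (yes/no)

IQR = Q3 − Q1 = 531.00 − 155.50 = 375.50.
Lower fence = Q1 − 1.5·IQR = 155.50 − 563.25 = -407.75.
Upper fence = Q3 + 1.5·IQR = 531.00 + 563.25 = 1094.25.
252 lies within [-407.75, 1094.25].

no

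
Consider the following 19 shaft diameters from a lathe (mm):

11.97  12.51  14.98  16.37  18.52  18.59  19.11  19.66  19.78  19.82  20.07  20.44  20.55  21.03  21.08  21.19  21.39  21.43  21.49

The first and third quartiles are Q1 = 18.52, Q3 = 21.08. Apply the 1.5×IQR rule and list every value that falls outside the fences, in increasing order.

11.97, 12.51

IQR = Q3 − Q1 = 21.08 − 18.52 = 2.56.
Lower fence = Q1 − 1.5·IQR = 18.52 − 3.84 = 14.68.
Upper fence = Q3 + 1.5·IQR = 21.08 + 3.84 = 24.92.
11.97 < 14.68 → outlier.
12.51 < 14.68 → outlier.
All remaining values lie within [14.68, 24.92].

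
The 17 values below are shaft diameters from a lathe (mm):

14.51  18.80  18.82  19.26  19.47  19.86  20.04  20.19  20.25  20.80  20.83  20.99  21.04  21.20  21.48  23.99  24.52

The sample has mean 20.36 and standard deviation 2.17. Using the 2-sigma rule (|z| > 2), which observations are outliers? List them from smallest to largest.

14.51

Cutoffs at x̄ ± 2s: 20.36 ± 2·2.17 = [16.02, 24.70].
14.51: z = -2.70, |z| > 2 → outlier.
Every other value lies within [16.02, 24.70].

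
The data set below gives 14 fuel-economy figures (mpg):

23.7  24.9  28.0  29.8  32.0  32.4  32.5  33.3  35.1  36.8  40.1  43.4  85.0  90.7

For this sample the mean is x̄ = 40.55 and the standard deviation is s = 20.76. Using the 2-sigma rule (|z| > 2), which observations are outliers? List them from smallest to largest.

85.0, 90.7

Cutoffs at x̄ ± 2s: 40.55 ± 2·20.76 = [-0.97, 82.07].
85.0: z = 2.14, |z| > 2 → outlier.
90.7: z = 2.42, |z| > 2 → outlier.
Every other value lies within [-0.97, 82.07].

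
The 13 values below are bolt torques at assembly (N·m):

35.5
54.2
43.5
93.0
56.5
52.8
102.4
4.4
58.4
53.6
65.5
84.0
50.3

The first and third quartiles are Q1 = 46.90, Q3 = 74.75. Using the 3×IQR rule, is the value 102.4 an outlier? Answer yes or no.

IQR = Q3 − Q1 = 74.75 − 46.90 = 27.85.
Lower fence = Q1 − 3·IQR = 46.90 − 83.55 = -36.65.
Upper fence = Q3 + 3·IQR = 74.75 + 83.55 = 158.30.
102.4 lies within [-36.65, 158.30].

no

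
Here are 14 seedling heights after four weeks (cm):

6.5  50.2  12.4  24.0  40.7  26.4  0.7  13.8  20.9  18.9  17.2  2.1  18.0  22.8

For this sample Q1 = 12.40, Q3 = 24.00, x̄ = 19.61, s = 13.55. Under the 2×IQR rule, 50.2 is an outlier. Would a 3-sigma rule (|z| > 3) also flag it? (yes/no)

z = (50.2 − 19.61) / 13.55 = 2.26.
|z| = 2.26 ≤ 3.

no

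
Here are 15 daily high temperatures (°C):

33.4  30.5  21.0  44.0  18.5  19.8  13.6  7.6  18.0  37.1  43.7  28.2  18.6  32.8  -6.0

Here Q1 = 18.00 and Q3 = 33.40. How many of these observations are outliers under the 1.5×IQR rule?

IQR = 15.40; fences at 18.00 − 23.10 = -5.10 and 33.40 + 23.10 = 56.50.
Outside the cutoffs: -6.0.

1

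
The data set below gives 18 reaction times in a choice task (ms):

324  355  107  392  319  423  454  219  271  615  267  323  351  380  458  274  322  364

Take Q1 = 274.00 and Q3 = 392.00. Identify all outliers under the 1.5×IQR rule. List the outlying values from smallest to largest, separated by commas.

615

IQR = Q3 − Q1 = 392.00 − 274.00 = 118.00.
Lower fence = Q1 − 1.5·IQR = 274.00 − 177.00 = 97.00.
Upper fence = Q3 + 1.5·IQR = 392.00 + 177.00 = 569.00.
615 > 569.00 → outlier.
All remaining values lie within [97.00, 569.00].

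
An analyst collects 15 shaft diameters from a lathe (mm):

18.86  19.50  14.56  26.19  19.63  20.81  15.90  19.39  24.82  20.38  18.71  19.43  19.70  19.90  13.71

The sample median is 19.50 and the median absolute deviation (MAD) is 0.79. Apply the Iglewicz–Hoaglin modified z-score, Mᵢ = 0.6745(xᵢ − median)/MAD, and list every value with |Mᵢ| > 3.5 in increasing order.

13.71, 14.56, 24.82, 26.19

|Mᵢ| > 3.5 ⇔ |xᵢ − 19.50| > 3.5·0.79/0.6745 = 4.10.
So outliers lie outside [15.40, 23.60].
13.71: M = -4.94 → outlier.
14.56: M = -4.22 → outlier.
24.82: M = 4.54 → outlier.
26.19: M = 5.71 → outlier.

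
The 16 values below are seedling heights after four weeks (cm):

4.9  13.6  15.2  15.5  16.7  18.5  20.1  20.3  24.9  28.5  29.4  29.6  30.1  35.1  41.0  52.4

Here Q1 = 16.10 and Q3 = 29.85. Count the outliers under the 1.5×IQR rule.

1

IQR = 13.75; fences at 16.10 − 20.625 = -4.525 and 29.85 + 20.625 = 50.475.
Outside the cutoffs: 52.4.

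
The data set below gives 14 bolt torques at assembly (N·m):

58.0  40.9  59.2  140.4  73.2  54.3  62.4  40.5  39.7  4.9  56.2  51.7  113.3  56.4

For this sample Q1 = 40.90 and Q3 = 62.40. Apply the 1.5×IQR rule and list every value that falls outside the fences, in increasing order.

4.9, 113.3, 140.4

IQR = Q3 − Q1 = 62.40 − 40.90 = 21.50.
Lower fence = Q1 − 1.5·IQR = 40.90 − 32.25 = 8.65.
Upper fence = Q3 + 1.5·IQR = 62.40 + 32.25 = 94.65.
4.9 < 8.65 → outlier.
113.3 > 94.65 → outlier.
140.4 > 94.65 → outlier.
All remaining values lie within [8.65, 94.65].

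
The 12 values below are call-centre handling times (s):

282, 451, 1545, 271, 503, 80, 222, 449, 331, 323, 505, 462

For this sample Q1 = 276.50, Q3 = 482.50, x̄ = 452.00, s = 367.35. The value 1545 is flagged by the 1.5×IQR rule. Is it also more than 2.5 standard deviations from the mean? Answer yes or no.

z = (1545 − 452.00) / 367.35 = 2.98.
|z| = 2.98 > 2.5.

yes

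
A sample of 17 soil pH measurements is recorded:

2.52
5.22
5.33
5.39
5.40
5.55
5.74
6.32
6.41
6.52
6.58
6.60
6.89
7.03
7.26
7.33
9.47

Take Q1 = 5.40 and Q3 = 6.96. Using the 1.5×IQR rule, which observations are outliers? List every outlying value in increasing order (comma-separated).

2.52, 9.47

IQR = Q3 − Q1 = 6.96 − 5.40 = 1.56.
Lower fence = Q1 − 1.5·IQR = 5.40 − 2.34 = 3.06.
Upper fence = Q3 + 1.5·IQR = 6.96 + 2.34 = 9.30.
2.52 < 3.06 → outlier.
9.47 > 9.30 → outlier.
All remaining values lie within [3.06, 9.30].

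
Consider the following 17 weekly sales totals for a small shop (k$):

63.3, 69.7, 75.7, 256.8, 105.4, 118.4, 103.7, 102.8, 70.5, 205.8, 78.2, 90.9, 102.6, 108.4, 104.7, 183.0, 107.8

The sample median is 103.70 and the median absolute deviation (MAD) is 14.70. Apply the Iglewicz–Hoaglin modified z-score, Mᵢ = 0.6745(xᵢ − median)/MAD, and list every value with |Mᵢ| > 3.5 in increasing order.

|Mᵢ| > 3.5 ⇔ |xᵢ − 103.70| > 3.5·14.70/0.6745 = 76.28.
So outliers lie outside [27.42, 179.98].
183.0: M = 3.64 → outlier.
205.8: M = 4.68 → outlier.
256.8: M = 7.02 → outlier.

183.0, 205.8, 256.8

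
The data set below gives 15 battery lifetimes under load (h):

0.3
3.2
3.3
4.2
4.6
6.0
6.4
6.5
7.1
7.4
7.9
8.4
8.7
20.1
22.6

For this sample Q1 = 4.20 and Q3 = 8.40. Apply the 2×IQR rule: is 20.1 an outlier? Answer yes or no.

IQR = Q3 − Q1 = 8.40 − 4.20 = 4.20.
Lower fence = Q1 − 2·IQR = 4.20 − 8.40 = -4.20.
Upper fence = Q3 + 2·IQR = 8.40 + 8.40 = 16.80.
20.1 lies above the upper fence.

yes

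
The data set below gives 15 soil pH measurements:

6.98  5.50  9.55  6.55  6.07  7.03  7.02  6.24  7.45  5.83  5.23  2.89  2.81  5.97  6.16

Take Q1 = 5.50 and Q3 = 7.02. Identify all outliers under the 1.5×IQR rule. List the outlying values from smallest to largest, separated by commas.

IQR = Q3 − Q1 = 7.02 − 5.50 = 1.52.
Lower fence = Q1 − 1.5·IQR = 5.50 − 2.28 = 3.22.
Upper fence = Q3 + 1.5·IQR = 7.02 + 2.28 = 9.30.
2.81 < 3.22 → outlier.
2.89 < 3.22 → outlier.
9.55 > 9.30 → outlier.
All remaining values lie within [3.22, 9.30].

2.81, 2.89, 9.55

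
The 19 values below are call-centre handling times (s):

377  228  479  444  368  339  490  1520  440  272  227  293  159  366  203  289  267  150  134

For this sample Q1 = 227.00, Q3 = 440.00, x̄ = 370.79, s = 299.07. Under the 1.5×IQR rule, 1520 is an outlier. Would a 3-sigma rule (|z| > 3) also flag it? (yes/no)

yes

z = (1520 − 370.79) / 299.07 = 3.84.
|z| = 3.84 > 3.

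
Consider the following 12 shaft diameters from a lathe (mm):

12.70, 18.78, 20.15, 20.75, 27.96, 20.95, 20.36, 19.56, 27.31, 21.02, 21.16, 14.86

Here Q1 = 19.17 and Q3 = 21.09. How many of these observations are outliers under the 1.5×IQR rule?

4

IQR = 1.92; fences at 19.17 − 2.88 = 16.29 and 21.09 + 2.88 = 23.97.
Outside the cutoffs: 12.70, 14.86, 27.31, 27.96.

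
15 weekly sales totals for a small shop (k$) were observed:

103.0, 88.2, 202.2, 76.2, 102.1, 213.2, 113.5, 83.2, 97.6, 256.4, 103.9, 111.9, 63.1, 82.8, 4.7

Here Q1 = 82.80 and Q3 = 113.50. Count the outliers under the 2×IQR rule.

IQR = 30.70; fences at 82.80 − 61.40 = 21.40 and 113.50 + 61.40 = 174.90.
Outside the cutoffs: 4.7, 202.2, 213.2, 256.4.

4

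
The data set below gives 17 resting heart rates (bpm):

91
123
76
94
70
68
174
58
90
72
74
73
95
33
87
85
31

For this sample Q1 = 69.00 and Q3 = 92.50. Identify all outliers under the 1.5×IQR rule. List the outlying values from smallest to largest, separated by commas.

31, 33, 174

IQR = Q3 − Q1 = 92.50 − 69.00 = 23.50.
Lower fence = Q1 − 1.5·IQR = 69.00 − 35.25 = 33.75.
Upper fence = Q3 + 1.5·IQR = 92.50 + 35.25 = 127.75.
31 < 33.75 → outlier.
33 < 33.75 → outlier.
174 > 127.75 → outlier.
All remaining values lie within [33.75, 127.75].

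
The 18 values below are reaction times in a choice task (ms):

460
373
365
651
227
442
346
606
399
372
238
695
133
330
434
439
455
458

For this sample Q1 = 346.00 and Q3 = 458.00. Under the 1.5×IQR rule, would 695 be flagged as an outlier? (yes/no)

yes

IQR = Q3 − Q1 = 458.00 − 346.00 = 112.00.
Lower fence = Q1 − 1.5·IQR = 346.00 − 168.00 = 178.00.
Upper fence = Q3 + 1.5·IQR = 458.00 + 168.00 = 626.00.
695 lies above the upper fence.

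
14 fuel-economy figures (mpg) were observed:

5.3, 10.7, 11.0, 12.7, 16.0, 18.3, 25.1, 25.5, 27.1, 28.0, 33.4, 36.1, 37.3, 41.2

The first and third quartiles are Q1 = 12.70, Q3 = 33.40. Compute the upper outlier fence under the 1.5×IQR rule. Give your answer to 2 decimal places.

IQR = Q3 − Q1 = 33.40 − 12.70 = 20.70.
Lower fence = Q1 − 1.5·IQR = 12.70 − 31.05 = -18.35.
Upper fence = Q3 + 1.5·IQR = 33.40 + 31.05 = 64.45.

64.45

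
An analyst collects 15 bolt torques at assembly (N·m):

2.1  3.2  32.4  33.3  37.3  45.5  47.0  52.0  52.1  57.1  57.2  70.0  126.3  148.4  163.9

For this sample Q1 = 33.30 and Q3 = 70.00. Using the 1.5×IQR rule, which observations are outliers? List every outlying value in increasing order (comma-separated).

IQR = Q3 − Q1 = 70.00 − 33.30 = 36.70.
Lower fence = Q1 − 1.5·IQR = 33.30 − 55.05 = -21.75.
Upper fence = Q3 + 1.5·IQR = 70.00 + 55.05 = 125.05.
126.3 > 125.05 → outlier.
148.4 > 125.05 → outlier.
163.9 > 125.05 → outlier.
All remaining values lie within [-21.75, 125.05].

126.3, 148.4, 163.9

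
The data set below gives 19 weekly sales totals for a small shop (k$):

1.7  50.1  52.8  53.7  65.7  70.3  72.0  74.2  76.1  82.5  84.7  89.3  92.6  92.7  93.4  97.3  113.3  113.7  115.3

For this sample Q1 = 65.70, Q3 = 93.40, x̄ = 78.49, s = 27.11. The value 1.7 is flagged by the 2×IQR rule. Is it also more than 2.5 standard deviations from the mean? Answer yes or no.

yes

z = (1.7 − 78.49) / 27.11 = -2.83.
|z| = 2.83 > 2.5.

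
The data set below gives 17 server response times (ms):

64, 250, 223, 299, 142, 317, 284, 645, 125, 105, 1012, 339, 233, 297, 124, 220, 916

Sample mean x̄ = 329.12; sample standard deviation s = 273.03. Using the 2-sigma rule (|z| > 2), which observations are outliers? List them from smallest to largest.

Cutoffs at x̄ ± 2s: 329.12 ± 2·273.03 = [-216.94, 875.18].
916: z = 2.15, |z| > 2 → outlier.
1012: z = 2.50, |z| > 2 → outlier.
Every other value lies within [-216.94, 875.18].

916, 1012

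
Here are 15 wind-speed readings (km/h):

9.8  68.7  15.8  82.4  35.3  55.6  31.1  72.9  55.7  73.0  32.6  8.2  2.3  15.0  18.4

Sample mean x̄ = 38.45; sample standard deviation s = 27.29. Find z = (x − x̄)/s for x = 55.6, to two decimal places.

z = (55.6 − 38.45) / 27.29 = 0.63.

0.63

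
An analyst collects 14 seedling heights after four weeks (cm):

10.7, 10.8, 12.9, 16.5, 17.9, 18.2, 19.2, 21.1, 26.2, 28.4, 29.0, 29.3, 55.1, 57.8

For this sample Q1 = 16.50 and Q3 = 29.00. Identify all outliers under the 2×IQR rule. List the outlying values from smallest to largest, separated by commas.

IQR = Q3 − Q1 = 29.00 − 16.50 = 12.50.
Lower fence = Q1 − 2·IQR = 16.50 − 25.00 = -8.50.
Upper fence = Q3 + 2·IQR = 29.00 + 25.00 = 54.00.
55.1 > 54.00 → outlier.
57.8 > 54.00 → outlier.
All remaining values lie within [-8.50, 54.00].

55.1, 57.8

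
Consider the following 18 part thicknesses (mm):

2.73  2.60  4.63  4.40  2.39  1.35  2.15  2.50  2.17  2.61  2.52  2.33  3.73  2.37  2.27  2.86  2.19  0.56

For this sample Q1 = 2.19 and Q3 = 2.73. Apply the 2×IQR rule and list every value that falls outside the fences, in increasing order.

0.56, 4.40, 4.63

IQR = Q3 − Q1 = 2.73 − 2.19 = 0.54.
Lower fence = Q1 − 2·IQR = 2.19 − 1.08 = 1.11.
Upper fence = Q3 + 2·IQR = 2.73 + 1.08 = 3.81.
0.56 < 1.11 → outlier.
4.40 > 3.81 → outlier.
4.63 > 3.81 → outlier.
All remaining values lie within [1.11, 3.81].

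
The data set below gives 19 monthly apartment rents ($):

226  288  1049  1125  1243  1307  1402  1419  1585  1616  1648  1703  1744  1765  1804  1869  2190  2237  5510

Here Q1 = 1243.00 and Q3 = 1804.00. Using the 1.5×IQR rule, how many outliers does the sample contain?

3

IQR = 561.00; fences at 1243.00 − 841.50 = 401.50 and 1804.00 + 841.50 = 2645.50.
Outside the cutoffs: 226, 288, 5510.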